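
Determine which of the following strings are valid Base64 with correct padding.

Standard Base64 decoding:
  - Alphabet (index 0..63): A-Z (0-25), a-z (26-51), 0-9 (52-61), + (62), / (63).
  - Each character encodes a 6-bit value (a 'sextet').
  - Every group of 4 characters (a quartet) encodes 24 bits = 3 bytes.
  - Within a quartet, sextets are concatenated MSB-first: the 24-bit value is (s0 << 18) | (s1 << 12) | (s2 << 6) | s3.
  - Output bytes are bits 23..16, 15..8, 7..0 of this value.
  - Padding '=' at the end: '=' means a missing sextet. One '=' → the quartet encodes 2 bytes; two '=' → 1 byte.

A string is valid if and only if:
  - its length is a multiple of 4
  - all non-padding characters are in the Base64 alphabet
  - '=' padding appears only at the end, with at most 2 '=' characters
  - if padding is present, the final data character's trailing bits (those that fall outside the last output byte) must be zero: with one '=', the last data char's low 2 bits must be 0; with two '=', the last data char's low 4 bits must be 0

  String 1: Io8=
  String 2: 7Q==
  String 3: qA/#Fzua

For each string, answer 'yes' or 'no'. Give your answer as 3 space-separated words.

Answer: yes yes no

Derivation:
String 1: 'Io8=' → valid
String 2: '7Q==' → valid
String 3: 'qA/#Fzua' → invalid (bad char(s): ['#'])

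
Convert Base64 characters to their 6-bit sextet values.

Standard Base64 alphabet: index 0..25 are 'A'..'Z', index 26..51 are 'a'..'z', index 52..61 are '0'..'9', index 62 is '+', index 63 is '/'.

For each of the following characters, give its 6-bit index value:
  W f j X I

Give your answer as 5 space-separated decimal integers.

'W': A..Z range, ord('W') − ord('A') = 22
'f': a..z range, 26 + ord('f') − ord('a') = 31
'j': a..z range, 26 + ord('j') − ord('a') = 35
'X': A..Z range, ord('X') − ord('A') = 23
'I': A..Z range, ord('I') − ord('A') = 8

Answer: 22 31 35 23 8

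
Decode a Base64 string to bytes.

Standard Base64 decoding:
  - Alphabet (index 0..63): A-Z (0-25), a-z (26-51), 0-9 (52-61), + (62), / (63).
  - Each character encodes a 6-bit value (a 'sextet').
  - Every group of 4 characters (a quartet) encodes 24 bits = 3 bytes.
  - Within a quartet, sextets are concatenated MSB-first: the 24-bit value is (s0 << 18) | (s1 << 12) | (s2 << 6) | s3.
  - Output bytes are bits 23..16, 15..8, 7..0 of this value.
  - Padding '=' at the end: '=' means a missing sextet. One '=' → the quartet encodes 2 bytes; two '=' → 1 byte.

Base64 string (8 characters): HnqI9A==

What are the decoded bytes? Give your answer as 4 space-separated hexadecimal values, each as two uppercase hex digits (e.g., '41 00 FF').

Answer: 1E 7A 88 F4

Derivation:
After char 0 ('H'=7): chars_in_quartet=1 acc=0x7 bytes_emitted=0
After char 1 ('n'=39): chars_in_quartet=2 acc=0x1E7 bytes_emitted=0
After char 2 ('q'=42): chars_in_quartet=3 acc=0x79EA bytes_emitted=0
After char 3 ('I'=8): chars_in_quartet=4 acc=0x1E7A88 -> emit 1E 7A 88, reset; bytes_emitted=3
After char 4 ('9'=61): chars_in_quartet=1 acc=0x3D bytes_emitted=3
After char 5 ('A'=0): chars_in_quartet=2 acc=0xF40 bytes_emitted=3
Padding '==': partial quartet acc=0xF40 -> emit F4; bytes_emitted=4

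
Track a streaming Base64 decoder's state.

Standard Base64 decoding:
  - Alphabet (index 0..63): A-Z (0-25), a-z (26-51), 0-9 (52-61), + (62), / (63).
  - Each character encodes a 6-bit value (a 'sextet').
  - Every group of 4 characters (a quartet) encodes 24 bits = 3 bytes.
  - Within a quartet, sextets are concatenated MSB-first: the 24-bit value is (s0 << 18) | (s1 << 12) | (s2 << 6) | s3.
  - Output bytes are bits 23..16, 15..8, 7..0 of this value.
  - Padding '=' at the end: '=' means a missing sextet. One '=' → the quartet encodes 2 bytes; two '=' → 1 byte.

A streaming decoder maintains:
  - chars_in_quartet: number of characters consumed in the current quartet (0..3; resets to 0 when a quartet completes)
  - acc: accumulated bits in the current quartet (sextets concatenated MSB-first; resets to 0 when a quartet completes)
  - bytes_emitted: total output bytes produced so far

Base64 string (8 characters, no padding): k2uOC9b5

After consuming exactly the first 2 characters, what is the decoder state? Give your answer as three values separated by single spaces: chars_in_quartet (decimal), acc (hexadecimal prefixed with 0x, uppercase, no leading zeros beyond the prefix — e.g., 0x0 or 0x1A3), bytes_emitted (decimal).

After char 0 ('k'=36): chars_in_quartet=1 acc=0x24 bytes_emitted=0
After char 1 ('2'=54): chars_in_quartet=2 acc=0x936 bytes_emitted=0

Answer: 2 0x936 0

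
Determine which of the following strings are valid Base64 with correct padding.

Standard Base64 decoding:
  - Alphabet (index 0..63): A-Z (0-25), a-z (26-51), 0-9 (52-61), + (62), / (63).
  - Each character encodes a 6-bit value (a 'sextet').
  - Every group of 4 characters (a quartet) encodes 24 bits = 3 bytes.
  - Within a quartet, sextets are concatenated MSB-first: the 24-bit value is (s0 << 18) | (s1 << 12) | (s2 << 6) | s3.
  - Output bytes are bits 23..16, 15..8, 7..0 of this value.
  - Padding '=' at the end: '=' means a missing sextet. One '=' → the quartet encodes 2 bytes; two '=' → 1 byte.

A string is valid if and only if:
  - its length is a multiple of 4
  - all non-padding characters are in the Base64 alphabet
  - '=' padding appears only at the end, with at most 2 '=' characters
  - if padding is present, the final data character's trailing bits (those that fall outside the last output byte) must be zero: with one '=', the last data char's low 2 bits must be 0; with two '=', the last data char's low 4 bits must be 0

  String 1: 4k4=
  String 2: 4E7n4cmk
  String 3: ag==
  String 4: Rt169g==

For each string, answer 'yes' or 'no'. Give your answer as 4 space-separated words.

Answer: yes yes yes yes

Derivation:
String 1: '4k4=' → valid
String 2: '4E7n4cmk' → valid
String 3: 'ag==' → valid
String 4: 'Rt169g==' → valid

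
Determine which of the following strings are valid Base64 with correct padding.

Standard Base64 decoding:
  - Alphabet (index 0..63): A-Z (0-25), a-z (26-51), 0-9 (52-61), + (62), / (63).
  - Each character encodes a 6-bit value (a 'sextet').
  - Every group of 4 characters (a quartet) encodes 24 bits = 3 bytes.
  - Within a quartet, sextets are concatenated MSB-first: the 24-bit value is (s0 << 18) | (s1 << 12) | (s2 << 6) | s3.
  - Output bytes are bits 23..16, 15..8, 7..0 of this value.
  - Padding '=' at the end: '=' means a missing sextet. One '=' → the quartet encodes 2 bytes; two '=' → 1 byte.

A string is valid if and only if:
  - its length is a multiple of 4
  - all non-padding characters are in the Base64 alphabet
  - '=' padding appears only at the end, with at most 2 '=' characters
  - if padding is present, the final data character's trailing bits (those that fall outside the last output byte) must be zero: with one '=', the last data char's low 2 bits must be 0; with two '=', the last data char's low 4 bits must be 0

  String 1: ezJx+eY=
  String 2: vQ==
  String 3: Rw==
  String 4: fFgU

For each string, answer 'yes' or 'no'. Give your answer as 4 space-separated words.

String 1: 'ezJx+eY=' → valid
String 2: 'vQ==' → valid
String 3: 'Rw==' → valid
String 4: 'fFgU' → valid

Answer: yes yes yes yes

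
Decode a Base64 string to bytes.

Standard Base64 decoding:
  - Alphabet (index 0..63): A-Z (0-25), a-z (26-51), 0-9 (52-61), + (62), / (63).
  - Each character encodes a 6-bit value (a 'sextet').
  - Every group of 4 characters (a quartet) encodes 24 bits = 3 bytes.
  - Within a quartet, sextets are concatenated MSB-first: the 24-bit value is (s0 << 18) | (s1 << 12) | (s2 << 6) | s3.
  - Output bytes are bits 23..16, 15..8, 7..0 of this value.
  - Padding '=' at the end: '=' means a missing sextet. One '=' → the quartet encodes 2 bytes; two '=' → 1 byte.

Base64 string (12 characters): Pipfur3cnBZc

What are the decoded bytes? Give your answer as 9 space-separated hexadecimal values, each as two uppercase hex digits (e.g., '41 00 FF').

Answer: 3E 2A 5F BA BD DC 9C 16 5C

Derivation:
After char 0 ('P'=15): chars_in_quartet=1 acc=0xF bytes_emitted=0
After char 1 ('i'=34): chars_in_quartet=2 acc=0x3E2 bytes_emitted=0
After char 2 ('p'=41): chars_in_quartet=3 acc=0xF8A9 bytes_emitted=0
After char 3 ('f'=31): chars_in_quartet=4 acc=0x3E2A5F -> emit 3E 2A 5F, reset; bytes_emitted=3
After char 4 ('u'=46): chars_in_quartet=1 acc=0x2E bytes_emitted=3
After char 5 ('r'=43): chars_in_quartet=2 acc=0xBAB bytes_emitted=3
After char 6 ('3'=55): chars_in_quartet=3 acc=0x2EAF7 bytes_emitted=3
After char 7 ('c'=28): chars_in_quartet=4 acc=0xBABDDC -> emit BA BD DC, reset; bytes_emitted=6
After char 8 ('n'=39): chars_in_quartet=1 acc=0x27 bytes_emitted=6
After char 9 ('B'=1): chars_in_quartet=2 acc=0x9C1 bytes_emitted=6
After char 10 ('Z'=25): chars_in_quartet=3 acc=0x27059 bytes_emitted=6
After char 11 ('c'=28): chars_in_quartet=4 acc=0x9C165C -> emit 9C 16 5C, reset; bytes_emitted=9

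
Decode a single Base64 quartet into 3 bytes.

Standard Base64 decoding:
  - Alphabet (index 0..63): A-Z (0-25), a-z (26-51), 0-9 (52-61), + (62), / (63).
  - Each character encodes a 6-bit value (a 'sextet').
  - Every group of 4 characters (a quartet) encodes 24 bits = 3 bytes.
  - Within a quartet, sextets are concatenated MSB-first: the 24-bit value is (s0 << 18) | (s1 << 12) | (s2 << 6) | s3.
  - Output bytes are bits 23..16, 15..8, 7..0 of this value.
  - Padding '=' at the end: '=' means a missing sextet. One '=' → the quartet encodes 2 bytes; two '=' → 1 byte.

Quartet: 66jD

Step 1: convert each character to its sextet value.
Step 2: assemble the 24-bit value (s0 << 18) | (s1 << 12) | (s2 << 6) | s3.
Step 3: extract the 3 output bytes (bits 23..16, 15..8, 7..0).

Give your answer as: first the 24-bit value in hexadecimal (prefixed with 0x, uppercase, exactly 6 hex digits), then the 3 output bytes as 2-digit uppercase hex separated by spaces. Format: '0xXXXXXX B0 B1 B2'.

Answer: 0xEBA8C3 EB A8 C3

Derivation:
Sextets: 6=58, 6=58, j=35, D=3
24-bit: (58<<18) | (58<<12) | (35<<6) | 3
      = 0xE80000 | 0x03A000 | 0x0008C0 | 0x000003
      = 0xEBA8C3
Bytes: (v>>16)&0xFF=EB, (v>>8)&0xFF=A8, v&0xFF=C3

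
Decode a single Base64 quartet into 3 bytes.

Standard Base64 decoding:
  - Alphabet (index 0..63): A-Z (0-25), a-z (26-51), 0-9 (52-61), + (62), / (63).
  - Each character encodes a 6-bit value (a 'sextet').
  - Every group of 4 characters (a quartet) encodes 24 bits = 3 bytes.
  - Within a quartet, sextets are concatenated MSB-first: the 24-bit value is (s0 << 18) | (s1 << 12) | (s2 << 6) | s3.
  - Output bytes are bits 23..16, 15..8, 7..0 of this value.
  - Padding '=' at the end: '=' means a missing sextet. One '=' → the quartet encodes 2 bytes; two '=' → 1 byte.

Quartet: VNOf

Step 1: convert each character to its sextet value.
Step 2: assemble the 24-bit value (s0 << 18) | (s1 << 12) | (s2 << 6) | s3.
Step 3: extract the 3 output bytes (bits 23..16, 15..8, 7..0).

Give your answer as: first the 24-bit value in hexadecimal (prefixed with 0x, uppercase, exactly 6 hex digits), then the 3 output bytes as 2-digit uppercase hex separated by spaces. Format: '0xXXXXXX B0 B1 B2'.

Sextets: V=21, N=13, O=14, f=31
24-bit: (21<<18) | (13<<12) | (14<<6) | 31
      = 0x540000 | 0x00D000 | 0x000380 | 0x00001F
      = 0x54D39F
Bytes: (v>>16)&0xFF=54, (v>>8)&0xFF=D3, v&0xFF=9F

Answer: 0x54D39F 54 D3 9F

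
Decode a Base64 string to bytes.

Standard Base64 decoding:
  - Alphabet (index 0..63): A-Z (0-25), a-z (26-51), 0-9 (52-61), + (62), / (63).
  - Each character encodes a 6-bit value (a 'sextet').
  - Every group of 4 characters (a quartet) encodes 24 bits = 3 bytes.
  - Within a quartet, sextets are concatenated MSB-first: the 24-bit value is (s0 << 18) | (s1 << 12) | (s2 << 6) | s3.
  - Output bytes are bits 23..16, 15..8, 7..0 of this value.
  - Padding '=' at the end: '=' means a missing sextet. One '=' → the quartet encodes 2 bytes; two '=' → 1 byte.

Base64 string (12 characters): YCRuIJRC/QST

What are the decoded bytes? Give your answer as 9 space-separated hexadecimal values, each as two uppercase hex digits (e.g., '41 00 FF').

After char 0 ('Y'=24): chars_in_quartet=1 acc=0x18 bytes_emitted=0
After char 1 ('C'=2): chars_in_quartet=2 acc=0x602 bytes_emitted=0
After char 2 ('R'=17): chars_in_quartet=3 acc=0x18091 bytes_emitted=0
After char 3 ('u'=46): chars_in_quartet=4 acc=0x60246E -> emit 60 24 6E, reset; bytes_emitted=3
After char 4 ('I'=8): chars_in_quartet=1 acc=0x8 bytes_emitted=3
After char 5 ('J'=9): chars_in_quartet=2 acc=0x209 bytes_emitted=3
After char 6 ('R'=17): chars_in_quartet=3 acc=0x8251 bytes_emitted=3
After char 7 ('C'=2): chars_in_quartet=4 acc=0x209442 -> emit 20 94 42, reset; bytes_emitted=6
After char 8 ('/'=63): chars_in_quartet=1 acc=0x3F bytes_emitted=6
After char 9 ('Q'=16): chars_in_quartet=2 acc=0xFD0 bytes_emitted=6
After char 10 ('S'=18): chars_in_quartet=3 acc=0x3F412 bytes_emitted=6
After char 11 ('T'=19): chars_in_quartet=4 acc=0xFD0493 -> emit FD 04 93, reset; bytes_emitted=9

Answer: 60 24 6E 20 94 42 FD 04 93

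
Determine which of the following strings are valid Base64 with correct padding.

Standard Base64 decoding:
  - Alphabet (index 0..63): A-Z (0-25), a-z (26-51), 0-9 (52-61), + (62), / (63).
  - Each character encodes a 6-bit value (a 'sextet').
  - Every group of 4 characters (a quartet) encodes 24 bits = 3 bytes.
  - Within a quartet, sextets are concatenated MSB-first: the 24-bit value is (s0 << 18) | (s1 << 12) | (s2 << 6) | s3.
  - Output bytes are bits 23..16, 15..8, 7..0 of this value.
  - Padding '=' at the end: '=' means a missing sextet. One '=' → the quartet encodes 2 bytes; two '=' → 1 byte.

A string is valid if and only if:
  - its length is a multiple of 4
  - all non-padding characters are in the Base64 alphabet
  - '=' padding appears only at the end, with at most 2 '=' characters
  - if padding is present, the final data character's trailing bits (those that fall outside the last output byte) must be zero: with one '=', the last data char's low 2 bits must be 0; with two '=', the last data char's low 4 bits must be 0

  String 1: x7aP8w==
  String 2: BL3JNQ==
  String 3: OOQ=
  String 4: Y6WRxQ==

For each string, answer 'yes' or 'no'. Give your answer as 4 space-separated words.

Answer: yes yes yes yes

Derivation:
String 1: 'x7aP8w==' → valid
String 2: 'BL3JNQ==' → valid
String 3: 'OOQ=' → valid
String 4: 'Y6WRxQ==' → valid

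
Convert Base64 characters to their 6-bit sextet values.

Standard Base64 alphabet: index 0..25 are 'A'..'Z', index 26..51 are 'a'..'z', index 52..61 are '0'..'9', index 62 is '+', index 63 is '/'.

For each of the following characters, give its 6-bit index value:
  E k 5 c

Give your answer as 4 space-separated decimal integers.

Answer: 4 36 57 28

Derivation:
'E': A..Z range, ord('E') − ord('A') = 4
'k': a..z range, 26 + ord('k') − ord('a') = 36
'5': 0..9 range, 52 + ord('5') − ord('0') = 57
'c': a..z range, 26 + ord('c') − ord('a') = 28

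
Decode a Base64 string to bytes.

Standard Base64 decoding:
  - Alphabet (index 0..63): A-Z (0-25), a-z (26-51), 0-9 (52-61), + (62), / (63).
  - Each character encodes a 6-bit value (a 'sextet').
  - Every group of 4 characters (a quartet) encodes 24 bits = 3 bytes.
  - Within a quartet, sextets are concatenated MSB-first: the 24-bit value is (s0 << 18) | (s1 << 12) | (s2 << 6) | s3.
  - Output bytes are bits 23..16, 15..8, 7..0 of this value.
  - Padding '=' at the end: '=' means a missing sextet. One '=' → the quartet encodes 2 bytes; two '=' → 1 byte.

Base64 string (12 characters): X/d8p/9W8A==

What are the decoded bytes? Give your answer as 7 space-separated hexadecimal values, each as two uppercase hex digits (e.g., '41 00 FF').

After char 0 ('X'=23): chars_in_quartet=1 acc=0x17 bytes_emitted=0
After char 1 ('/'=63): chars_in_quartet=2 acc=0x5FF bytes_emitted=0
After char 2 ('d'=29): chars_in_quartet=3 acc=0x17FDD bytes_emitted=0
After char 3 ('8'=60): chars_in_quartet=4 acc=0x5FF77C -> emit 5F F7 7C, reset; bytes_emitted=3
After char 4 ('p'=41): chars_in_quartet=1 acc=0x29 bytes_emitted=3
After char 5 ('/'=63): chars_in_quartet=2 acc=0xA7F bytes_emitted=3
After char 6 ('9'=61): chars_in_quartet=3 acc=0x29FFD bytes_emitted=3
After char 7 ('W'=22): chars_in_quartet=4 acc=0xA7FF56 -> emit A7 FF 56, reset; bytes_emitted=6
After char 8 ('8'=60): chars_in_quartet=1 acc=0x3C bytes_emitted=6
After char 9 ('A'=0): chars_in_quartet=2 acc=0xF00 bytes_emitted=6
Padding '==': partial quartet acc=0xF00 -> emit F0; bytes_emitted=7

Answer: 5F F7 7C A7 FF 56 F0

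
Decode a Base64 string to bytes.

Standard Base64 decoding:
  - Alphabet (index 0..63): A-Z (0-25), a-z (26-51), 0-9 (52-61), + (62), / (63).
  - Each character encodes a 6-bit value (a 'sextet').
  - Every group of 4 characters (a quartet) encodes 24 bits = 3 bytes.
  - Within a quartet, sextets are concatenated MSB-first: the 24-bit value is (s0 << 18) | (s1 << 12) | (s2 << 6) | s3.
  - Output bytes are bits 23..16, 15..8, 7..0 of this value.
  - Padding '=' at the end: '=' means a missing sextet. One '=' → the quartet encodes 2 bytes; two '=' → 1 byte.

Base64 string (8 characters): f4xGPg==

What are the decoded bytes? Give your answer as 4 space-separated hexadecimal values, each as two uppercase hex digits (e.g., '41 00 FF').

Answer: 7F 8C 46 3E

Derivation:
After char 0 ('f'=31): chars_in_quartet=1 acc=0x1F bytes_emitted=0
After char 1 ('4'=56): chars_in_quartet=2 acc=0x7F8 bytes_emitted=0
After char 2 ('x'=49): chars_in_quartet=3 acc=0x1FE31 bytes_emitted=0
After char 3 ('G'=6): chars_in_quartet=4 acc=0x7F8C46 -> emit 7F 8C 46, reset; bytes_emitted=3
After char 4 ('P'=15): chars_in_quartet=1 acc=0xF bytes_emitted=3
After char 5 ('g'=32): chars_in_quartet=2 acc=0x3E0 bytes_emitted=3
Padding '==': partial quartet acc=0x3E0 -> emit 3E; bytes_emitted=4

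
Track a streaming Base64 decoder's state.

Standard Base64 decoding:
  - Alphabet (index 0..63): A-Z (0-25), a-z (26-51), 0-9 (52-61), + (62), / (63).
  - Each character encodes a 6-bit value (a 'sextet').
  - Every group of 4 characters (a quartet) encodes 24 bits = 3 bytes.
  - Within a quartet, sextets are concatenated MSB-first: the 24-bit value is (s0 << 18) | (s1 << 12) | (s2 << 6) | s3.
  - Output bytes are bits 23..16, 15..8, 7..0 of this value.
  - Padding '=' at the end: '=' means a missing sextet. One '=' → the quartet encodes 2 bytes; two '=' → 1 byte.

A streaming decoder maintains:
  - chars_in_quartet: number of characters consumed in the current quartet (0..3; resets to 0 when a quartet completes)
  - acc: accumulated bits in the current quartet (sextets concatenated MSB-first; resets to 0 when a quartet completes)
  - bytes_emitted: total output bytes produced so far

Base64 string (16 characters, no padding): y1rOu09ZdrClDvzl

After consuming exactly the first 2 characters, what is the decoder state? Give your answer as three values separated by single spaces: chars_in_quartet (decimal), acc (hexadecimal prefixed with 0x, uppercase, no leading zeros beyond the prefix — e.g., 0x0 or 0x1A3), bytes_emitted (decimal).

Answer: 2 0xCB5 0

Derivation:
After char 0 ('y'=50): chars_in_quartet=1 acc=0x32 bytes_emitted=0
After char 1 ('1'=53): chars_in_quartet=2 acc=0xCB5 bytes_emitted=0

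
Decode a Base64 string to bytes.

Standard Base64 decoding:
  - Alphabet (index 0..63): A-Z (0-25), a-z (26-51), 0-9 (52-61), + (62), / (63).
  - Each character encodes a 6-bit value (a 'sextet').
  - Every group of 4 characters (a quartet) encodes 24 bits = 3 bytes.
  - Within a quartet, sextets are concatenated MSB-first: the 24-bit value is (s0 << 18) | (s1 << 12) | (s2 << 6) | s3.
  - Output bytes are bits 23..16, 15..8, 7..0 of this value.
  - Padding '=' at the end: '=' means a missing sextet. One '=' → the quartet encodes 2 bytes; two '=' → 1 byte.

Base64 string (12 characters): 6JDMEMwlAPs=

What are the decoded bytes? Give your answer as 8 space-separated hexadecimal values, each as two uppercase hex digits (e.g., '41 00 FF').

After char 0 ('6'=58): chars_in_quartet=1 acc=0x3A bytes_emitted=0
After char 1 ('J'=9): chars_in_quartet=2 acc=0xE89 bytes_emitted=0
After char 2 ('D'=3): chars_in_quartet=3 acc=0x3A243 bytes_emitted=0
After char 3 ('M'=12): chars_in_quartet=4 acc=0xE890CC -> emit E8 90 CC, reset; bytes_emitted=3
After char 4 ('E'=4): chars_in_quartet=1 acc=0x4 bytes_emitted=3
After char 5 ('M'=12): chars_in_quartet=2 acc=0x10C bytes_emitted=3
After char 6 ('w'=48): chars_in_quartet=3 acc=0x4330 bytes_emitted=3
After char 7 ('l'=37): chars_in_quartet=4 acc=0x10CC25 -> emit 10 CC 25, reset; bytes_emitted=6
After char 8 ('A'=0): chars_in_quartet=1 acc=0x0 bytes_emitted=6
After char 9 ('P'=15): chars_in_quartet=2 acc=0xF bytes_emitted=6
After char 10 ('s'=44): chars_in_quartet=3 acc=0x3EC bytes_emitted=6
Padding '=': partial quartet acc=0x3EC -> emit 00 FB; bytes_emitted=8

Answer: E8 90 CC 10 CC 25 00 FB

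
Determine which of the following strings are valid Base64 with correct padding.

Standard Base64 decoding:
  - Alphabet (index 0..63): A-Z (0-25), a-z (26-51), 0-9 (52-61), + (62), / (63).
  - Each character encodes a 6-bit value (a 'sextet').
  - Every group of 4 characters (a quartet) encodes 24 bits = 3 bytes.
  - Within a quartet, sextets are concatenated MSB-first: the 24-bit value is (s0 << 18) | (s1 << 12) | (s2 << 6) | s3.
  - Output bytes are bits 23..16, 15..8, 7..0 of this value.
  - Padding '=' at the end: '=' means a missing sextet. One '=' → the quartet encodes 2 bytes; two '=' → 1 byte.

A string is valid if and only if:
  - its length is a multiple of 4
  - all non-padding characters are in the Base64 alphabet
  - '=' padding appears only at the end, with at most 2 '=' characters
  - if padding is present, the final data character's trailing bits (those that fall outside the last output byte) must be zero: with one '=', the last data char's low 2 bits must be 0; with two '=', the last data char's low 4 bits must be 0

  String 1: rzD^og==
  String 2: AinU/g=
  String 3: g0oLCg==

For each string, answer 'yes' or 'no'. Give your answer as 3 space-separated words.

String 1: 'rzD^og==' → invalid (bad char(s): ['^'])
String 2: 'AinU/g=' → invalid (len=7 not mult of 4)
String 3: 'g0oLCg==' → valid

Answer: no no yes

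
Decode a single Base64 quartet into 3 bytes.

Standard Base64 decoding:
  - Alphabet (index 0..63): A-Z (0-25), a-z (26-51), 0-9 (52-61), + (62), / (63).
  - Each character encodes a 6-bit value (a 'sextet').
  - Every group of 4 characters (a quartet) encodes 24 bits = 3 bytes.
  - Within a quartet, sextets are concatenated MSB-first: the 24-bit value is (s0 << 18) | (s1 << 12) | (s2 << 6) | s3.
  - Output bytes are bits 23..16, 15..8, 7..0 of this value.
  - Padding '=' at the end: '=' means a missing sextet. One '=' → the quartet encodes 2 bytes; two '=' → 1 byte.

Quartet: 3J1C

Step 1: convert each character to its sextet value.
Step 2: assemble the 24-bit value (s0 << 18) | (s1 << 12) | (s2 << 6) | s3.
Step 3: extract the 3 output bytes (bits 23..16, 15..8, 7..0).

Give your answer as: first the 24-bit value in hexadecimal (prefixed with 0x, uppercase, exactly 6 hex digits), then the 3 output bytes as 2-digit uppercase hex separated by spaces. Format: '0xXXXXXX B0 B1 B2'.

Sextets: 3=55, J=9, 1=53, C=2
24-bit: (55<<18) | (9<<12) | (53<<6) | 2
      = 0xDC0000 | 0x009000 | 0x000D40 | 0x000002
      = 0xDC9D42
Bytes: (v>>16)&0xFF=DC, (v>>8)&0xFF=9D, v&0xFF=42

Answer: 0xDC9D42 DC 9D 42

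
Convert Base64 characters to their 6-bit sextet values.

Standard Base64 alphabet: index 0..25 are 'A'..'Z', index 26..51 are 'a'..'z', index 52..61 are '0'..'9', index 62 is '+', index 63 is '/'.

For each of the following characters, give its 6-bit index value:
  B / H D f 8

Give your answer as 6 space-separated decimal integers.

Answer: 1 63 7 3 31 60

Derivation:
'B': A..Z range, ord('B') − ord('A') = 1
'/': index 63
'H': A..Z range, ord('H') − ord('A') = 7
'D': A..Z range, ord('D') − ord('A') = 3
'f': a..z range, 26 + ord('f') − ord('a') = 31
'8': 0..9 range, 52 + ord('8') − ord('0') = 60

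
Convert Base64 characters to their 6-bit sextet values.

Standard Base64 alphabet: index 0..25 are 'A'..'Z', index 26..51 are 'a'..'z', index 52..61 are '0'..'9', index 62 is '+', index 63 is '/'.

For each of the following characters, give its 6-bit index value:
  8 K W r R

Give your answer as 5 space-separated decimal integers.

Answer: 60 10 22 43 17

Derivation:
'8': 0..9 range, 52 + ord('8') − ord('0') = 60
'K': A..Z range, ord('K') − ord('A') = 10
'W': A..Z range, ord('W') − ord('A') = 22
'r': a..z range, 26 + ord('r') − ord('a') = 43
'R': A..Z range, ord('R') − ord('A') = 17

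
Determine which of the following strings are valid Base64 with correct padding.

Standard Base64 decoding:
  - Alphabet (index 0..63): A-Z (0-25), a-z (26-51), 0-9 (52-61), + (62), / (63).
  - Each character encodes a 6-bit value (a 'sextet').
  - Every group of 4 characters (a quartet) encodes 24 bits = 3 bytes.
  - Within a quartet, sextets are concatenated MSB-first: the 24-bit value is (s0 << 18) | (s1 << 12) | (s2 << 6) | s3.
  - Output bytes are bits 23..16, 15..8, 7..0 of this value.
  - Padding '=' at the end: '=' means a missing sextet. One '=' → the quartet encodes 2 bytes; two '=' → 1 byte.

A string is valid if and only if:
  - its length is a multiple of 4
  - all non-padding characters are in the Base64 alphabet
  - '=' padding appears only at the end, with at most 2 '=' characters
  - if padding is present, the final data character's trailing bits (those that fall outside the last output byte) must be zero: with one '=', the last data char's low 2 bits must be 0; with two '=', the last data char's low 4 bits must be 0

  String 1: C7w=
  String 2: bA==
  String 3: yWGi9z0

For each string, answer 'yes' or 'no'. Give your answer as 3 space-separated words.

Answer: yes yes no

Derivation:
String 1: 'C7w=' → valid
String 2: 'bA==' → valid
String 3: 'yWGi9z0' → invalid (len=7 not mult of 4)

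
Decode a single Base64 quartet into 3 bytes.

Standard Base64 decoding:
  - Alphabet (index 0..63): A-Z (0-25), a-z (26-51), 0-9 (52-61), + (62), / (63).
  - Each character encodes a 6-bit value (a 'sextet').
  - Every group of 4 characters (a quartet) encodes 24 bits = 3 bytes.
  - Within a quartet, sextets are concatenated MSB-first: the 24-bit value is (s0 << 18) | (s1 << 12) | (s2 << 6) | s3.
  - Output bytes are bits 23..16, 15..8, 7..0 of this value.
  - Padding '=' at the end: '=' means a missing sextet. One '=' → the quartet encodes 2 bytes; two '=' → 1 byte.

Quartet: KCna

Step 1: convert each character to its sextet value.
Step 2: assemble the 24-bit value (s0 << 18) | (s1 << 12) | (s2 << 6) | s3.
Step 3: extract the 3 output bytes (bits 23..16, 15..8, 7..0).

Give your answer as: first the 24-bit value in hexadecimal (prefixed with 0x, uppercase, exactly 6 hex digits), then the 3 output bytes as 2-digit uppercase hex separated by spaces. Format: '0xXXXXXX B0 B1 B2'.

Sextets: K=10, C=2, n=39, a=26
24-bit: (10<<18) | (2<<12) | (39<<6) | 26
      = 0x280000 | 0x002000 | 0x0009C0 | 0x00001A
      = 0x2829DA
Bytes: (v>>16)&0xFF=28, (v>>8)&0xFF=29, v&0xFF=DA

Answer: 0x2829DA 28 29 DA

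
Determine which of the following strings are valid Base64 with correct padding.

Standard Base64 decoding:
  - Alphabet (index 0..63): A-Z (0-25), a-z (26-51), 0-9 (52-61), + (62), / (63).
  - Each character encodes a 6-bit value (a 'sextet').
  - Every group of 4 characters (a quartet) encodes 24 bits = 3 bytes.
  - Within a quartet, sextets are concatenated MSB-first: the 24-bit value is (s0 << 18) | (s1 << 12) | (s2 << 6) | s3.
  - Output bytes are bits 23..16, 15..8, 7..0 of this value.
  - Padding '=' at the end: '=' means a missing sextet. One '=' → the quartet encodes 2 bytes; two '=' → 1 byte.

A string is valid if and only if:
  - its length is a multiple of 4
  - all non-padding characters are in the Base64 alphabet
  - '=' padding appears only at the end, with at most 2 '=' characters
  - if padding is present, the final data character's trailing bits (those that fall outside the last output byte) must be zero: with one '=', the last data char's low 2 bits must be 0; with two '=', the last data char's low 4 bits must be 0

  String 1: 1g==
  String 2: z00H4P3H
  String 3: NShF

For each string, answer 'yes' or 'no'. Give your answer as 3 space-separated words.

Answer: yes yes yes

Derivation:
String 1: '1g==' → valid
String 2: 'z00H4P3H' → valid
String 3: 'NShF' → valid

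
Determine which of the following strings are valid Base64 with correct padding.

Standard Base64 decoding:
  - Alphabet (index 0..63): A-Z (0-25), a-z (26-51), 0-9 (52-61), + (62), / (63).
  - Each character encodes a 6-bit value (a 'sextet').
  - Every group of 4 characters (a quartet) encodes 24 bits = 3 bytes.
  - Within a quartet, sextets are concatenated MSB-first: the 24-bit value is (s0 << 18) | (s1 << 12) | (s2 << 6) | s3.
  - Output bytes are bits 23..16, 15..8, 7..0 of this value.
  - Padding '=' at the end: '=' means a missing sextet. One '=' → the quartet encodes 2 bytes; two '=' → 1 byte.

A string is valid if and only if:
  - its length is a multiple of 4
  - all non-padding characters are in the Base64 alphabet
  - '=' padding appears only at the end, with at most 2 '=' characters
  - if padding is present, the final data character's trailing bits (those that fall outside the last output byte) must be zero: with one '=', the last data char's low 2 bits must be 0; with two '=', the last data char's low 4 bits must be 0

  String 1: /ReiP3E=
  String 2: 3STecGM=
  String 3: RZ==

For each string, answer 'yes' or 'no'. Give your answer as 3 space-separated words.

String 1: '/ReiP3E=' → valid
String 2: '3STecGM=' → valid
String 3: 'RZ==' → invalid (bad trailing bits)

Answer: yes yes no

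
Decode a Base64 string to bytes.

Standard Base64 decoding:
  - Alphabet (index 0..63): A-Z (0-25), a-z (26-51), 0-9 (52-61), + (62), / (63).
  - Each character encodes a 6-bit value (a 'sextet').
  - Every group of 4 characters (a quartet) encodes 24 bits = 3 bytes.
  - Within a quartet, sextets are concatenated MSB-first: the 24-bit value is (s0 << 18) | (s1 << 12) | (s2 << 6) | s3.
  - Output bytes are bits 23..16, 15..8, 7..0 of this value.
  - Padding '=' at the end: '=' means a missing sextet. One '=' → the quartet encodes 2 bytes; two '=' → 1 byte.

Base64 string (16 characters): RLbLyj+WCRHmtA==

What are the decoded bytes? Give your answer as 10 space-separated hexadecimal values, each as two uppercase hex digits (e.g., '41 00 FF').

Answer: 44 B6 CB CA 3F 96 09 11 E6 B4

Derivation:
After char 0 ('R'=17): chars_in_quartet=1 acc=0x11 bytes_emitted=0
After char 1 ('L'=11): chars_in_quartet=2 acc=0x44B bytes_emitted=0
After char 2 ('b'=27): chars_in_quartet=3 acc=0x112DB bytes_emitted=0
After char 3 ('L'=11): chars_in_quartet=4 acc=0x44B6CB -> emit 44 B6 CB, reset; bytes_emitted=3
After char 4 ('y'=50): chars_in_quartet=1 acc=0x32 bytes_emitted=3
After char 5 ('j'=35): chars_in_quartet=2 acc=0xCA3 bytes_emitted=3
After char 6 ('+'=62): chars_in_quartet=3 acc=0x328FE bytes_emitted=3
After char 7 ('W'=22): chars_in_quartet=4 acc=0xCA3F96 -> emit CA 3F 96, reset; bytes_emitted=6
After char 8 ('C'=2): chars_in_quartet=1 acc=0x2 bytes_emitted=6
After char 9 ('R'=17): chars_in_quartet=2 acc=0x91 bytes_emitted=6
After char 10 ('H'=7): chars_in_quartet=3 acc=0x2447 bytes_emitted=6
After char 11 ('m'=38): chars_in_quartet=4 acc=0x911E6 -> emit 09 11 E6, reset; bytes_emitted=9
After char 12 ('t'=45): chars_in_quartet=1 acc=0x2D bytes_emitted=9
After char 13 ('A'=0): chars_in_quartet=2 acc=0xB40 bytes_emitted=9
Padding '==': partial quartet acc=0xB40 -> emit B4; bytes_emitted=10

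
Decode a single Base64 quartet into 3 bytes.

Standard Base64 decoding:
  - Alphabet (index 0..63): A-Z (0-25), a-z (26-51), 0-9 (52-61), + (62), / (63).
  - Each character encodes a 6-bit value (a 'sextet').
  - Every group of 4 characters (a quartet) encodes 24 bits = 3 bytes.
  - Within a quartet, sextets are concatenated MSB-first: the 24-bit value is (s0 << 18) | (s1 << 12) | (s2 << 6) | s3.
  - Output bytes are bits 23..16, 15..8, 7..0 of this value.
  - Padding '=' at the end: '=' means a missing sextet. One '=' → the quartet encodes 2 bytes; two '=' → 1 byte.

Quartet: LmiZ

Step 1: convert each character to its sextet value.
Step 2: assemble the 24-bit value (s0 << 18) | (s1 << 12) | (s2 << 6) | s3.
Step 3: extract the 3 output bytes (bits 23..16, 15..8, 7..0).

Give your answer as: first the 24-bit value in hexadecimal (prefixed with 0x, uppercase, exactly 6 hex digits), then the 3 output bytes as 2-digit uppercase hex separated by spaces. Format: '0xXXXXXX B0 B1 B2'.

Answer: 0x2E6899 2E 68 99

Derivation:
Sextets: L=11, m=38, i=34, Z=25
24-bit: (11<<18) | (38<<12) | (34<<6) | 25
      = 0x2C0000 | 0x026000 | 0x000880 | 0x000019
      = 0x2E6899
Bytes: (v>>16)&0xFF=2E, (v>>8)&0xFF=68, v&0xFF=99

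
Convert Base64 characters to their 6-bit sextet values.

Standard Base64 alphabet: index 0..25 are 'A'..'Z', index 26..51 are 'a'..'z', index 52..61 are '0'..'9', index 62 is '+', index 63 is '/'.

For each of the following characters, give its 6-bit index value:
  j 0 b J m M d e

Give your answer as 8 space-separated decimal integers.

Answer: 35 52 27 9 38 12 29 30

Derivation:
'j': a..z range, 26 + ord('j') − ord('a') = 35
'0': 0..9 range, 52 + ord('0') − ord('0') = 52
'b': a..z range, 26 + ord('b') − ord('a') = 27
'J': A..Z range, ord('J') − ord('A') = 9
'm': a..z range, 26 + ord('m') − ord('a') = 38
'M': A..Z range, ord('M') − ord('A') = 12
'd': a..z range, 26 + ord('d') − ord('a') = 29
'e': a..z range, 26 + ord('e') − ord('a') = 30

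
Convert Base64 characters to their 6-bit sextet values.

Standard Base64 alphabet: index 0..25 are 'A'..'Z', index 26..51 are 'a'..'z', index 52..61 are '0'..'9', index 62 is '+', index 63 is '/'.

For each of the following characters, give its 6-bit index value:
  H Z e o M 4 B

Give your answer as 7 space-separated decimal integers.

Answer: 7 25 30 40 12 56 1

Derivation:
'H': A..Z range, ord('H') − ord('A') = 7
'Z': A..Z range, ord('Z') − ord('A') = 25
'e': a..z range, 26 + ord('e') − ord('a') = 30
'o': a..z range, 26 + ord('o') − ord('a') = 40
'M': A..Z range, ord('M') − ord('A') = 12
'4': 0..9 range, 52 + ord('4') − ord('0') = 56
'B': A..Z range, ord('B') − ord('A') = 1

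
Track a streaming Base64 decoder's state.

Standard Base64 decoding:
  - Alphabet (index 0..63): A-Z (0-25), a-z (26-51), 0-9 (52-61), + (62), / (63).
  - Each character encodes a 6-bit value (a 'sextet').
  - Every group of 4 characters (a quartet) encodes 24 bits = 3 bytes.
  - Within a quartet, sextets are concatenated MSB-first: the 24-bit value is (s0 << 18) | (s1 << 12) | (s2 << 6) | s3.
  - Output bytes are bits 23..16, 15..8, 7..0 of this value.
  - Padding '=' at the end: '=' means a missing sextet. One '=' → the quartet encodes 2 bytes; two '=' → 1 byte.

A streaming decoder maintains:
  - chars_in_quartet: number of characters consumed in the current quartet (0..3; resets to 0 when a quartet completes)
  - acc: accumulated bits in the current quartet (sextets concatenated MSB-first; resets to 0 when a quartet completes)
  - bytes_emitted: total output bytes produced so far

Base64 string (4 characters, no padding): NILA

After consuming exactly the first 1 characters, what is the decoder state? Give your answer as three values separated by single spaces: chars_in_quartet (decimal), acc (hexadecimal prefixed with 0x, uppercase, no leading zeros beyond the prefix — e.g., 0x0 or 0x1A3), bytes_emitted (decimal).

After char 0 ('N'=13): chars_in_quartet=1 acc=0xD bytes_emitted=0

Answer: 1 0xD 0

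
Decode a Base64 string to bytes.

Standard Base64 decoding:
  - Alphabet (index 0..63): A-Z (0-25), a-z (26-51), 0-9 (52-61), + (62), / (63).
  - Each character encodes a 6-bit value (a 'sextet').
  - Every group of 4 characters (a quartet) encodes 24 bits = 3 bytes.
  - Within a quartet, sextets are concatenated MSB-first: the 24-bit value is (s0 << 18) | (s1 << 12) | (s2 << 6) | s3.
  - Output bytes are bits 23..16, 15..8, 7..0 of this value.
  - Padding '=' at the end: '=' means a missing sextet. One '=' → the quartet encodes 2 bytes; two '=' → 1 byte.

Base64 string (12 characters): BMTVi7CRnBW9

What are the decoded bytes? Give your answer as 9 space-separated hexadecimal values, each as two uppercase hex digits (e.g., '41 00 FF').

After char 0 ('B'=1): chars_in_quartet=1 acc=0x1 bytes_emitted=0
After char 1 ('M'=12): chars_in_quartet=2 acc=0x4C bytes_emitted=0
After char 2 ('T'=19): chars_in_quartet=3 acc=0x1313 bytes_emitted=0
After char 3 ('V'=21): chars_in_quartet=4 acc=0x4C4D5 -> emit 04 C4 D5, reset; bytes_emitted=3
After char 4 ('i'=34): chars_in_quartet=1 acc=0x22 bytes_emitted=3
After char 5 ('7'=59): chars_in_quartet=2 acc=0x8BB bytes_emitted=3
After char 6 ('C'=2): chars_in_quartet=3 acc=0x22EC2 bytes_emitted=3
After char 7 ('R'=17): chars_in_quartet=4 acc=0x8BB091 -> emit 8B B0 91, reset; bytes_emitted=6
After char 8 ('n'=39): chars_in_quartet=1 acc=0x27 bytes_emitted=6
After char 9 ('B'=1): chars_in_quartet=2 acc=0x9C1 bytes_emitted=6
After char 10 ('W'=22): chars_in_quartet=3 acc=0x27056 bytes_emitted=6
After char 11 ('9'=61): chars_in_quartet=4 acc=0x9C15BD -> emit 9C 15 BD, reset; bytes_emitted=9

Answer: 04 C4 D5 8B B0 91 9C 15 BD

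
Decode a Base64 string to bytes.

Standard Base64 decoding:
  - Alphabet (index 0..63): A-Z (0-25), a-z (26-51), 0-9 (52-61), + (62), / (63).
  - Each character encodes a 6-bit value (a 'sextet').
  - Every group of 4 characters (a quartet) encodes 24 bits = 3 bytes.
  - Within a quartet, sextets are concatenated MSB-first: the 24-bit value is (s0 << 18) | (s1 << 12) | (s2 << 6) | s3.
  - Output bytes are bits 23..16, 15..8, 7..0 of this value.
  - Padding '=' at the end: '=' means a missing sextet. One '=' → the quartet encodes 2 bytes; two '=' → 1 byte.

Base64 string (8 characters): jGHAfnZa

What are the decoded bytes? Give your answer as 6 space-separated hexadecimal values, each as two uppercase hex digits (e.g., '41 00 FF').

Answer: 8C 61 C0 7E 76 5A

Derivation:
After char 0 ('j'=35): chars_in_quartet=1 acc=0x23 bytes_emitted=0
After char 1 ('G'=6): chars_in_quartet=2 acc=0x8C6 bytes_emitted=0
After char 2 ('H'=7): chars_in_quartet=3 acc=0x23187 bytes_emitted=0
After char 3 ('A'=0): chars_in_quartet=4 acc=0x8C61C0 -> emit 8C 61 C0, reset; bytes_emitted=3
After char 4 ('f'=31): chars_in_quartet=1 acc=0x1F bytes_emitted=3
After char 5 ('n'=39): chars_in_quartet=2 acc=0x7E7 bytes_emitted=3
After char 6 ('Z'=25): chars_in_quartet=3 acc=0x1F9D9 bytes_emitted=3
After char 7 ('a'=26): chars_in_quartet=4 acc=0x7E765A -> emit 7E 76 5A, reset; bytes_emitted=6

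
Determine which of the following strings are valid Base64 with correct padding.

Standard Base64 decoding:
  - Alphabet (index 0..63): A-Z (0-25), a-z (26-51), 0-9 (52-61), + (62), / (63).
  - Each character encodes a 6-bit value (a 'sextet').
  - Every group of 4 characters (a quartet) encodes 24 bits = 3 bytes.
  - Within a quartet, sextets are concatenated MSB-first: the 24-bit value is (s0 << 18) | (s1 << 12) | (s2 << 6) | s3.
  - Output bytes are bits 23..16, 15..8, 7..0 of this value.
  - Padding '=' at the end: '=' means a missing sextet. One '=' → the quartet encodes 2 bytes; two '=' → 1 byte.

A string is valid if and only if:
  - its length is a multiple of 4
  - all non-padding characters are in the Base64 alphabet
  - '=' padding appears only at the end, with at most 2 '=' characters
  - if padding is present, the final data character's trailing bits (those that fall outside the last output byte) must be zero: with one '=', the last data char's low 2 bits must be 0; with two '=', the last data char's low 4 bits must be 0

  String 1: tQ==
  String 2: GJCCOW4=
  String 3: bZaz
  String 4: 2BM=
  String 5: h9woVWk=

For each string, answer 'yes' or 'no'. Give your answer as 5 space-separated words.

String 1: 'tQ==' → valid
String 2: 'GJCCOW4=' → valid
String 3: 'bZaz' → valid
String 4: '2BM=' → valid
String 5: 'h9woVWk=' → valid

Answer: yes yes yes yes yes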